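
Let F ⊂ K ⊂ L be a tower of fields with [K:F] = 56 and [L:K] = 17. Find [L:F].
[L:F] = 952

The tower law says that for any tower of field extensions F ⊂ K ⊂ L with finite degrees, [L:F] = [L:K] · [K:F]. Here this gives [L:F] = 17 · 56 = 952.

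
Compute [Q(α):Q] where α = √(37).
[Q(α):Q] = 2

[Q(α):Q] equals the degree of the minimal polynomial of α. Here α^2 = 37 and x^2 - 37 is irreducible (d = 37 is squarefree, ≠ 1, hence not a square), so deg(m_α) = 2. Thus [Q(α):Q] = 2.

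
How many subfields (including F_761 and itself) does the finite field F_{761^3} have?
F_{761^3} has 2 subfields

The subfields of F_{p^n} are exactly the fields F_{p^d} for d | n (each is the fixed field of the unique index-d subgroup of Gal(F_{p^n}/F_p) ≅ Z/nZ). The divisors of n = 3 are {1, 3}, giving 2 subfields: F_{761^1}, F_{761^3}.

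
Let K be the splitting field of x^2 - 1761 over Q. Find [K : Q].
[K : Q] = 2

f(x) = x^2 - 1761 factors as (x - √1761)(x + √1761). The splitting field is K = Q(√1761). Since 1761 is squarefree and > 1, it is not a perfect square, so x^2 - 1761 is irreducible over Q and [Q(√1761) : Q] = 2. Hence [K : Q] = 2.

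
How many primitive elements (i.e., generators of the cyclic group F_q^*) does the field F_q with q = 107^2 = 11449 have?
There are φ(11448) = 3744 primitive elements

F_q^* is cyclic of order q - 1 = 11448. A cyclic group of order m has exactly φ(m) generators. Here m = 11448 = 2^3 · 3^3 · 53, so the number of primitive elements is φ(11448) = 3744.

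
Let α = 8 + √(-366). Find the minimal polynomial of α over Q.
m_α(x) = x^2 - 16x + 430

From α - 8 = √(-366), squaring gives (α - 8)^2 = -366, i.e. α^2 - 16α + 64 = -366, so α^2 - 16α + 430 = 0. The discriminant of x^2 - 16x + 430 is (-16)^2 - 4·(430) = 256 - 1720 = -1464, and 4·(-366) is not a perfect square in Q since -366 is squarefree and ≠ 1. Hence x^2 - 16x + 430 is irreducible over Q and is the minimal polynomial of α.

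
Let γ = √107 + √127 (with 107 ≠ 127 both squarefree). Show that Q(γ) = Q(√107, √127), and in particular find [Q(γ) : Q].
[Q(γ) : Q] = 4 (equivalently, Q(γ) = Q(√107, √127))

Obviously Q(γ) ⊆ Q(√107, √127), and [Q(√107, √127):Q] = 4 (since 107, 127 are distinct squarefree integers > 1 with 13589 not a perfect square). To show equality we compute the minimal polynomial of γ. From γ = √107 + √127: γ^2 = 107 + 2√(13589) + 127 = 234 + 2√(13589), so γ^2 - 234 = 2√(13589); squaring, (γ^2 - 234)^2 = 4·13589, i.e. γ^4 - 468γ^2 + 54756 - 54356 = 0, i.e. γ^4 - 468γ^2 + 400 = 0. So γ is a root of x^4 - 468x^2 + 400. This polynomial is irreducible over Q: it has no rational root (each ±√107 ± √127 is irrational), and any factorization into two quadratics over Q would force √(13589) ∈ Q (pairing opposite roots) or √107, √127 ∈ Q (other pairings), all impossible. Hence [Q(γ):Q] = 4 = [Q(√107, √127):Q], so Q(γ) = Q(√107, √127).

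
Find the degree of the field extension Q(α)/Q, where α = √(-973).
[Q(α):Q] = 2

[Q(α):Q] equals the degree of the minimal polynomial of α. Here α^2 = -973 and x^2 + 973 is irreducible (d = -973 is squarefree, ≠ 1, hence not a square), so deg(m_α) = 2. Thus [Q(α):Q] = 2.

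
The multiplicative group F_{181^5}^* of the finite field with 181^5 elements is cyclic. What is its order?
|F_{181^5}^*| = 194264244900

F_{181^5} has 181^5 = 194264244901 elements; its multiplicative group consists of all nonzero elements, so |F_{181^5}^*| = 194264244901 - 1 = 194264244900. (It is cyclic since any finite subgroup of the multiplicative group of a field is cyclic.)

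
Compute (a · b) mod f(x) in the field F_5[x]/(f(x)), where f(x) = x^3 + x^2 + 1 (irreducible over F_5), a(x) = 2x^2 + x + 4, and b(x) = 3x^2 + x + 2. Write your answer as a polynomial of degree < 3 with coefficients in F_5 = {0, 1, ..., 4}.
a · b ≡ 3x^2 + 4 (mod f(x))

Multiply in F_5[x]: a(x)·b(x) = (2x^2 + x + 4)·(3x^2 + x + 2) = x^4 + 2x^2 + x + 3. This has degree ≥ 3, so divide by f(x) over F_5: x^4 + 2x^2 + x + 3 = (x + 4)·(x^3 + x^2 + 1) + (3x^2 + 4). Hence a·b ≡ 3x^2 + 4 (mod f). (F_5[x]/(f) is a field with 5^3 = 125 elements since f is irreducible of degree 3.)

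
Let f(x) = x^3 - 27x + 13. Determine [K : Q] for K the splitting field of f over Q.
[K : Q] = 6

By the rational root test, any rational root of the monic integer polynomial f(x) = x^3 - 27x + 13 must be an integer dividing the constant term 13, i.e. one of ±{1, 13}. Evaluating: f(1) = -13, f(-1) = 39, f(13) = 1859, f(-13) = -1833; none is 0, so f has no rational root and is therefore irreducible over Q (a cubic with no linear factor over a field is irreducible). For an irreducible cubic, the Galois group is A_3 or S_3 according as the discriminant disc(f) = -4a^3 - 27b^2 = -4·(-27)^3 - 27·(13)^2 = 74169 is or is not a square in Q. Here disc(f) = 74169 is not a perfect square in Q, so the Galois group of f over Q is not contained in A_3 and must be all of S_3. The splitting field has degree |S_3| = 6 over Q, so [K : Q] = 6.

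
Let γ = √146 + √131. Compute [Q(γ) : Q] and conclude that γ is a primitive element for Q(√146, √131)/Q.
[Q(γ) : Q] = 4 (equivalently, Q(γ) = Q(√146, √131))

Obviously Q(γ) ⊆ Q(√146, √131), and [Q(√146, √131):Q] = 4 (since 146, 131 are distinct squarefree integers > 1 with 19126 not a perfect square). To show equality we compute the minimal polynomial of γ. From γ = √146 + √131: γ^2 = 146 + 2√(19126) + 131 = 277 + 2√(19126), so γ^2 - 277 = 2√(19126); squaring, (γ^2 - 277)^2 = 4·19126, i.e. γ^4 - 554γ^2 + 76729 - 76504 = 0, i.e. γ^4 - 554γ^2 + 225 = 0. So γ is a root of x^4 - 554x^2 + 225. This polynomial is irreducible over Q: it has no rational root (each ±√146 ± √131 is irrational), and any factorization into two quadratics over Q would force √(19126) ∈ Q (pairing opposite roots) or √146, √131 ∈ Q (other pairings), all impossible. Hence [Q(γ):Q] = 4 = [Q(√146, √131):Q], so Q(γ) = Q(√146, √131).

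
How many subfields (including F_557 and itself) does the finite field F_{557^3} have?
F_{557^3} has 2 subfields

The subfields of F_{p^n} are exactly the fields F_{p^d} for d | n (each is the fixed field of the unique index-d subgroup of Gal(F_{p^n}/F_p) ≅ Z/nZ). The divisors of n = 3 are {1, 3}, giving 2 subfields: F_{557^1}, F_{557^3}.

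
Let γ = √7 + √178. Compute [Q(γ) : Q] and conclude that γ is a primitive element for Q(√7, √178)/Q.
[Q(γ) : Q] = 4 (equivalently, Q(γ) = Q(√7, √178))

Obviously Q(γ) ⊆ Q(√7, √178), and [Q(√7, √178):Q] = 4 (since 7, 178 are distinct squarefree integers > 1 with 1246 not a perfect square). To show equality we compute the minimal polynomial of γ. From γ = √7 + √178: γ^2 = 7 + 2√(1246) + 178 = 185 + 2√(1246), so γ^2 - 185 = 2√(1246); squaring, (γ^2 - 185)^2 = 4·1246, i.e. γ^4 - 370γ^2 + 34225 - 4984 = 0, i.e. γ^4 - 370γ^2 + 29241 = 0. So γ is a root of x^4 - 370x^2 + 29241. This polynomial is irreducible over Q: it has no rational root (each ±√7 ± √178 is irrational), and any factorization into two quadratics over Q would force √(1246) ∈ Q (pairing opposite roots) or √7, √178 ∈ Q (other pairings), all impossible. Hence [Q(γ):Q] = 4 = [Q(√7, √178):Q], so Q(γ) = Q(√7, √178).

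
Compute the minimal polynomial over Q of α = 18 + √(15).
m_α(x) = x^2 - 36x + 309

From α - 18 = √(15), squaring gives (α - 18)^2 = 15, i.e. α^2 - 36α + 324 = 15, so α^2 - 36α + 309 = 0. The discriminant of x^2 - 36x + 309 is (-36)^2 - 4·(309) = 1296 - 1236 = 60, and 4·(15) is not a perfect square in Q since 15 is squarefree and ≠ 1. Hence x^2 - 36x + 309 is irreducible over Q and is the minimal polynomial of α.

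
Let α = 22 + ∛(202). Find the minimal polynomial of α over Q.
m_α(x) = x^3 - 66x^2 + 1452x - 10850

Set β = α - 22 = ∛(202), so β^3 = 202. Then (α - 22)^3 - 202 = 0, i.e. α is a root of g(x) = (x - 22)^3 - 202 = x^3 - 66x^2 + 1452x - 10850. Since g(x) = h(x - 22) where h(x) = x^3 - 202, and h is irreducible over Q (because 202 is not a perfect cube, so h has no rational root, and a monic cubic with no rational root is irreducible), g is also irreducible (irreducibility is preserved under the substitution x → x - 22). Hence m_α(x) = x^3 - 66x^2 + 1452x - 10850.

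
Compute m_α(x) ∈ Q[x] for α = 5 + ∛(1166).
m_α(x) = x^3 - 15x^2 + 75x - 1291

Set β = α - 5 = ∛(1166), so β^3 = 1166. Then (α - 5)^3 - 1166 = 0, i.e. α is a root of g(x) = (x - 5)^3 - 1166 = x^3 - 15x^2 + 75x - 1291. Since g(x) = h(x - 5) where h(x) = x^3 - 1166, and h is irreducible over Q (because 1166 is not a perfect cube, so h has no rational root, and a monic cubic with no rational root is irreducible), g is also irreducible (irreducibility is preserved under the substitution x → x - 5). Hence m_α(x) = x^3 - 15x^2 + 75x - 1291.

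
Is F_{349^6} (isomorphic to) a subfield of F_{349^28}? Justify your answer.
No: F_{349^6} is not a subfield of F_{349^28}

F_{p^m} embeds in F_{p^n} iff m | n. Here 6 ∤ 28 (since 28 = 4·6 + 4 with remainder 4 ≠ 0), so F_{349^6} is not a subfield of F_{349^28}. Equivalently: if it were, the tower law would give 6 = [F_{349^6}:F_349] dividing [F_{349^28}:F_349] = 28, contradiction.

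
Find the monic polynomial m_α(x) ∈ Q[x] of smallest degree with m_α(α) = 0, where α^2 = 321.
m_α(x) = x^2 - 321

α satisfies α^2 - 321 = 0, so x^2 - 321 annihilates α. Since d = 321 is squarefree and ≠ 1, it is not a perfect square in Q, so x^2 - 321 has no rational root and is therefore irreducible over Q (a degree-2 polynomial over a field is irreducible iff it has no root). Hence m_α(x) = x^2 - 321.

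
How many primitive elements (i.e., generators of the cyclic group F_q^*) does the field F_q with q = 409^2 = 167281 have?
There are φ(167280) = 40960 primitive elements

F_q^* is cyclic of order q - 1 = 167280. A cyclic group of order m has exactly φ(m) generators. Here m = 167280 = 2^4 · 3 · 5 · 17 · 41, so the number of primitive elements is φ(167280) = 40960.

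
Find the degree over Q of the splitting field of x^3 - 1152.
[K : Q] = 6

The roots of x^3 - 1152 are ∛1152, ω∛1152, ω^2∛1152 where ω = e^(2πi/3) is a primitive cube root of unity, so K = Q(∛1152, ω). Now [Q(∛1152):Q] = 3 (since 1152 is not a perfect cube, x^3 - 1152 is irreducible) and [Q(ω):Q] = 2. Both 2 and 3 divide [K:Q], and [K:Q] ≤ 3·2 = 6, so [K:Q] = 6. (Equivalently: Q(∛1152) ⊂ R but ω ∉ R, so [K : Q(∛1152)] = 2.)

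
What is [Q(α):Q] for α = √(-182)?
[Q(α):Q] = 2

[Q(α):Q] equals the degree of the minimal polynomial of α. Here α^2 = -182 and x^2 + 182 is irreducible (d = -182 is squarefree, ≠ 1, hence not a square), so deg(m_α) = 2. Thus [Q(α):Q] = 2.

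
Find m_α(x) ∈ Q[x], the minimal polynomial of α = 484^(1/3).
m_α(x) = x^3 - 484

α satisfies α^3 = 484, so x^3 - 484 annihilates α. By the rational root test, a rational root p/q (in lowest terms) of x^3 - 484 would satisfy p^3 = 484 q^3, forcing q = 1 and p^3 = 484; but 484 is not a perfect cube, contradiction. A monic cubic over Q with no rational root is irreducible (any nontrivial factorization would include a linear factor). Hence x^3 - 484 is the minimal polynomial of α, and in particular [Q(α):Q] = 3.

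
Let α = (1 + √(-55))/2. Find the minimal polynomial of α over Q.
m_α(x) = x^2 - x + 14

From 2α - 1 = √(-55), squaring gives (2α - 1)^2 = -55, i.e. 4α^2 - 4α + 1 = -55, so α^2 - α + (1 + 55)/4 = 0. Since -55 ≡ 1 (mod 4), (1 + 55)/4 = 14 ∈ Z. The polynomial x^2 - x + 14 has discriminant 1 - 4·(14) = -55, which is not a perfect square in Q (d = -55 is squarefree and ≠ 1), so x^2 - x + 14 is irreducible over Q. It is the minimal polynomial of α.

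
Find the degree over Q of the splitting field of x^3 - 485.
[K : Q] = 6

The roots of x^3 - 485 are ∛485, ω∛485, ω^2∛485 where ω = e^(2πi/3) is a primitive cube root of unity, so K = Q(∛485, ω). Now [Q(∛485):Q] = 3 (since 485 is not a perfect cube, x^3 - 485 is irreducible) and [Q(ω):Q] = 2. Both 2 and 3 divide [K:Q], and [K:Q] ≤ 3·2 = 6, so [K:Q] = 6. (Equivalently: Q(∛485) ⊂ R but ω ∉ R, so [K : Q(∛485)] = 2.)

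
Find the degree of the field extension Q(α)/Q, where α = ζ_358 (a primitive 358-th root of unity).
[Q(α):Q] = 178

The minimal polynomial of ζ_358 over Q is the 358-th cyclotomic polynomial Φ_358(x), which is irreducible over Q and has degree φ(358) = 178. Hence [Q(α):Q] = φ(358) = 178.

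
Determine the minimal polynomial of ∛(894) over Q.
m_α(x) = x^3 - 894

α satisfies α^3 = 894, so x^3 - 894 annihilates α. By the rational root test, a rational root p/q (in lowest terms) of x^3 - 894 would satisfy p^3 = 894 q^3, forcing q = 1 and p^3 = 894; but 894 is not a perfect cube, contradiction. A monic cubic over Q with no rational root is irreducible (any nontrivial factorization would include a linear factor). Hence x^3 - 894 is the minimal polynomial of α, and in particular [Q(α):Q] = 3.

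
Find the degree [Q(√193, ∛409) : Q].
[Q(√193, ∛409) : Q] = 6

Let L = Q(√193, ∛409). Since Q(√193) ⊂ L and [Q(√193):Q] = 2, the tower law gives 2 | [L:Q]. Likewise Q(∛409) ⊂ L with [Q(∛409):Q] = 3 (because 409 is not a perfect cube), so 3 | [L:Q]. As gcd(2,3) = 1, [L:Q] is divisible by 6. Conversely L is generated over Q by √193 and ∛409, so [L:Q] ≤ 2·3 = 6. Therefore [Q(√193, ∛409) : Q] = 6.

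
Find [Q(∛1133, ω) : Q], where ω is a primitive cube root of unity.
[Q(∛1133, ω) : Q] = 6

[Q(∛1133):Q] = 3 (min poly x^3 - 1133, irreducible since 1133 is not a perfect cube). [Q(ω):Q] = 2 (min poly x^2 + x + 1). Since Q(∛1133) ⊂ R and ω ∉ R, we have ω ∉ Q(∛1133), so x^2 + x + 1 remains irreducible over Q(∛1133) and [Q(∛1133, ω) : Q(∛1133)] = 2. By the tower law, [Q(∛1133, ω) : Q] = 3 · 2 = 6. (In fact Q(∛1133, ω) is the splitting field of x^3 - 1133 over Q.)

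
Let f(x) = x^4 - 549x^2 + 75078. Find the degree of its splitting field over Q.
[K : Q] = 4

Solving the quadratic in x^2: x^2 = (549 ± √(549^2 - 4·75078))/2 = (549 ± √1089)/2 = (549 ± 33)/2, giving x^2 = 291 or x^2 = 258. So f(x) = (x^2 - 291)(x^2 - 258) and the roots of f are ±√291, ±√258. Hence the splitting field is K = Q(√291, √258). Since 291 and 258 are distinct squarefree integers > 1, their product 75078 is not a perfect square, so √258 ∉ Q(√291). By the tower law [K:Q] = [Q(√291,√258):Q(√291)] · [Q(√291):Q] = 2 · 2 = 4.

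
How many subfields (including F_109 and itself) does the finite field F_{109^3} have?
F_{109^3} has 2 subfields

The subfields of F_{p^n} are exactly the fields F_{p^d} for d | n (each is the fixed field of the unique index-d subgroup of Gal(F_{p^n}/F_p) ≅ Z/nZ). The divisors of n = 3 are {1, 3}, giving 2 subfields: F_{109^1}, F_{109^3}.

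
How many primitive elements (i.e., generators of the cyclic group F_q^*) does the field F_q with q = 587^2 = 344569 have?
There are φ(344568) = 98112 primitive elements

F_q^* is cyclic of order q - 1 = 344568. A cyclic group of order m has exactly φ(m) generators. Here m = 344568 = 2^3 · 3 · 7^2 · 293, so the number of primitive elements is φ(344568) = 98112.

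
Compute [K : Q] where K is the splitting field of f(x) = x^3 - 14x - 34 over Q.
[K : Q] = 6

By the rational root test, any rational root of the monic integer polynomial f(x) = x^3 - 14x - 34 must be an integer dividing the constant term -34, i.e. one of ±{1, 2, 17, 34}. Evaluating: f(1) = -47, f(-1) = -21, f(2) = -54, f(-2) = -14, f(17) = 4641, f(-17) = -4709, f(34) = 38794, f(-34) = -38862; none is 0, so f has no rational root and is therefore irreducible over Q (a cubic with no linear factor over a field is irreducible). For an irreducible cubic, the Galois group is A_3 or S_3 according as the discriminant disc(f) = -4a^3 - 27b^2 = -4·(-14)^3 - 27·(-34)^2 = -20236 is or is not a square in Q. Here disc(f) = -20236 is not a perfect square in Q, so the Galois group of f over Q is not contained in A_3 and must be all of S_3. The splitting field has degree |S_3| = 6 over Q, so [K : Q] = 6.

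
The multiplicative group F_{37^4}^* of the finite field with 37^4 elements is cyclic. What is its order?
|F_{37^4}^*| = 1874160

F_{37^4} has 37^4 = 1874161 elements; its multiplicative group consists of all nonzero elements, so |F_{37^4}^*| = 1874161 - 1 = 1874160. (It is cyclic since any finite subgroup of the multiplicative group of a field is cyclic.)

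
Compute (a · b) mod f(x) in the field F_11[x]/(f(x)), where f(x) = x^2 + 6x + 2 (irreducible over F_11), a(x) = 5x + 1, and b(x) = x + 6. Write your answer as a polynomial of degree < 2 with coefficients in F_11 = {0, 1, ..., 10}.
a · b ≡ x + 7 (mod f(x))

Multiply in F_11[x]: a(x)·b(x) = (5x + 1)·(x + 6) = 5x^2 + 9x + 6. This has degree ≥ 2, so divide by f(x) over F_11: 5x^2 + 9x + 6 = (5)·(x^2 + 6x + 2) + (x + 7). Hence a·b ≡ x + 7 (mod f). (F_11[x]/(f) is a field with 11^2 = 121 elements since f is irreducible of degree 2.)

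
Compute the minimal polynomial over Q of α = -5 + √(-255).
m_α(x) = x^2 + 10x + 280

From α + 5 = √(-255), squaring gives (α + 5)^2 = -255, i.e. α^2 + 10α + 25 = -255, so α^2 + 10α + 280 = 0. The discriminant of x^2 + 10x + 280 is (10)^2 - 4·(280) = 100 - 1120 = -1020, and 4·(-255) is not a perfect square in Q since -255 is squarefree and ≠ 1. Hence x^2 + 10x + 280 is irreducible over Q and is the minimal polynomial of α.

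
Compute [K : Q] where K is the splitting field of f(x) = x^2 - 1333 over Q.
[K : Q] = 2

f(x) = x^2 - 1333 factors as (x - √1333)(x + √1333). The splitting field is K = Q(√1333). Since 1333 is squarefree and > 1, it is not a perfect square, so x^2 - 1333 is irreducible over Q and [Q(√1333) : Q] = 2. Hence [K : Q] = 2.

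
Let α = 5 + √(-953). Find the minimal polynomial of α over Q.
m_α(x) = x^2 - 10x + 978

From α - 5 = √(-953), squaring gives (α - 5)^2 = -953, i.e. α^2 - 10α + 25 = -953, so α^2 - 10α + 978 = 0. The discriminant of x^2 - 10x + 978 is (-10)^2 - 4·(978) = 100 - 3912 = -3812, and 4·(-953) is not a perfect square in Q since -953 is squarefree and ≠ 1. Hence x^2 - 10x + 978 is irreducible over Q and is the minimal polynomial of α.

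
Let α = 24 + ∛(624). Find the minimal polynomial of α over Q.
m_α(x) = x^3 - 72x^2 + 1728x - 14448

Set β = α - 24 = ∛(624), so β^3 = 624. Then (α - 24)^3 - 624 = 0, i.e. α is a root of g(x) = (x - 24)^3 - 624 = x^3 - 72x^2 + 1728x - 14448. Since g(x) = h(x - 24) where h(x) = x^3 - 624, and h is irreducible over Q (because 624 is not a perfect cube, so h has no rational root, and a monic cubic with no rational root is irreducible), g is also irreducible (irreducibility is preserved under the substitution x → x - 24). Hence m_α(x) = x^3 - 72x^2 + 1728x - 14448.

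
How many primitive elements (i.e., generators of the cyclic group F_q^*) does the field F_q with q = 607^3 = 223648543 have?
There are φ(223648542) = 68126400 primitive elements

F_q^* is cyclic of order q - 1 = 223648542. A cyclic group of order m has exactly φ(m) generators. Here m = 223648542 = 2 · 3^2 · 13 · 101 · 9463, so the number of primitive elements is φ(223648542) = 68126400.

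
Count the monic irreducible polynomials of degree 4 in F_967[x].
There are 218597625708 monic irreducible polynomials of degree 4 over F_967

Each element of F_{967^4} that lies in no proper subfield is a root of exactly one monic irreducible of degree 4 over F_967, and each such polynomial has 4 distinct roots in F_{967^4}. By Möbius inversion the count is N_967(4) = (1/4) Σ_{d|4} μ(4/d) · 967^d = (1/4)(μ(4)·967^1 + μ(2)·967^2 + μ(1)·967^4) = 874390502832/4 = 218597625708.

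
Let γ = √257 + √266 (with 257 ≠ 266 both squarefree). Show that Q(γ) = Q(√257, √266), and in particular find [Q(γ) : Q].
[Q(γ) : Q] = 4 (equivalently, Q(γ) = Q(√257, √266))

Obviously Q(γ) ⊆ Q(√257, √266), and [Q(√257, √266):Q] = 4 (since 257, 266 are distinct squarefree integers > 1 with 68362 not a perfect square). To show equality we compute the minimal polynomial of γ. From γ = √257 + √266: γ^2 = 257 + 2√(68362) + 266 = 523 + 2√(68362), so γ^2 - 523 = 2√(68362); squaring, (γ^2 - 523)^2 = 4·68362, i.e. γ^4 - 1046γ^2 + 273529 - 273448 = 0, i.e. γ^4 - 1046γ^2 + 81 = 0. So γ is a root of x^4 - 1046x^2 + 81. This polynomial is irreducible over Q: it has no rational root (each ±√257 ± √266 is irrational), and any factorization into two quadratics over Q would force √(68362) ∈ Q (pairing opposite roots) or √257, √266 ∈ Q (other pairings), all impossible. Hence [Q(γ):Q] = 4 = [Q(√257, √266):Q], so Q(γ) = Q(√257, √266).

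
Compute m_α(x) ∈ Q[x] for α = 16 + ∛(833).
m_α(x) = x^3 - 48x^2 + 768x - 4929

Set β = α - 16 = ∛(833), so β^3 = 833. Then (α - 16)^3 - 833 = 0, i.e. α is a root of g(x) = (x - 16)^3 - 833 = x^3 - 48x^2 + 768x - 4929. Since g(x) = h(x - 16) where h(x) = x^3 - 833, and h is irreducible over Q (because 833 is not a perfect cube, so h has no rational root, and a monic cubic with no rational root is irreducible), g is also irreducible (irreducibility is preserved under the substitution x → x - 16). Hence m_α(x) = x^3 - 48x^2 + 768x - 4929.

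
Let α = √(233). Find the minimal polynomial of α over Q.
m_α(x) = x^2 - 233

α satisfies α^2 - 233 = 0, so x^2 - 233 annihilates α. Since d = 233 is squarefree and ≠ 1, it is not a perfect square in Q, so x^2 - 233 has no rational root and is therefore irreducible over Q (a degree-2 polynomial over a field is irreducible iff it has no root). Hence m_α(x) = x^2 - 233.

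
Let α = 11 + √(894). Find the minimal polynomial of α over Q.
m_α(x) = x^2 - 22x - 773

From α - 11 = √(894), squaring gives (α - 11)^2 = 894, i.e. α^2 - 22α + 121 = 894, so α^2 - 22α - 773 = 0. The discriminant of x^2 - 22x - 773 is (-22)^2 - 4·(-773) = 484 + 3092 = 3576, and 4·(894) is not a perfect square in Q since 894 is squarefree and ≠ 1. Hence x^2 - 22x - 773 is irreducible over Q and is the minimal polynomial of α.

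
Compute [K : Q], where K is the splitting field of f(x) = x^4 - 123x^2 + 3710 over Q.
[K : Q] = 4

Solving the quadratic in x^2: x^2 = (123 ± √(123^2 - 4·3710))/2 = (123 ± √289)/2 = (123 ± 17)/2, giving x^2 = 53 or x^2 = 70. So f(x) = (x^2 - 53)(x^2 - 70) and the roots of f are ±√53, ±√70. Hence the splitting field is K = Q(√53, √70). Since 53 and 70 are distinct squarefree integers > 1, their product 3710 is not a perfect square, so √70 ∉ Q(√53). By the tower law [K:Q] = [Q(√53,√70):Q(√53)] · [Q(√53):Q] = 2 · 2 = 4.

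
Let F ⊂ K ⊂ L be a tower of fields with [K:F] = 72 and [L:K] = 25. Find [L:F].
[L:F] = 1800

The tower law says that for any tower of field extensions F ⊂ K ⊂ L with finite degrees, [L:F] = [L:K] · [K:F]. Here this gives [L:F] = 25 · 72 = 1800.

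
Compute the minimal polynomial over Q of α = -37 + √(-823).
m_α(x) = x^2 + 74x + 2192

From α + 37 = √(-823), squaring gives (α + 37)^2 = -823, i.e. α^2 + 74α + 1369 = -823, so α^2 + 74α + 2192 = 0. The discriminant of x^2 + 74x + 2192 is (74)^2 - 4·(2192) = 5476 - 8768 = -3292, and 4·(-823) is not a perfect square in Q since -823 is squarefree and ≠ 1. Hence x^2 + 74x + 2192 is irreducible over Q and is the minimal polynomial of α.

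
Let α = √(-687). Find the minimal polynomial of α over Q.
m_α(x) = x^2 + 687

α satisfies α^2 + 687 = 0, so x^2 + 687 annihilates α. Since d = -687 is squarefree and ≠ 1, it is not a perfect square in Q, so x^2 + 687 has no rational root and is therefore irreducible over Q (a degree-2 polynomial over a field is irreducible iff it has no root). Hence m_α(x) = x^2 + 687.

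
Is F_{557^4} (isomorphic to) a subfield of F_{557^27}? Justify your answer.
No: F_{557^4} is not a subfield of F_{557^27}

F_{p^m} embeds in F_{p^n} iff m | n. Here 4 ∤ 27 (since 27 = 6·4 + 3 with remainder 3 ≠ 0), so F_{557^4} is not a subfield of F_{557^27}. Equivalently: if it were, the tower law would give 4 = [F_{557^4}:F_557] dividing [F_{557^27}:F_557] = 27, contradiction.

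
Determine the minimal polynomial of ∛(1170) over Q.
m_α(x) = x^3 - 1170

α satisfies α^3 = 1170, so x^3 - 1170 annihilates α. By the rational root test, a rational root p/q (in lowest terms) of x^3 - 1170 would satisfy p^3 = 1170 q^3, forcing q = 1 and p^3 = 1170; but 1170 is not a perfect cube, contradiction. A monic cubic over Q with no rational root is irreducible (any nontrivial factorization would include a linear factor). Hence x^3 - 1170 is the minimal polynomial of α, and in particular [Q(α):Q] = 3.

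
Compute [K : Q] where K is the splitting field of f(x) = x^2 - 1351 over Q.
[K : Q] = 2

f(x) = x^2 - 1351 factors as (x - √1351)(x + √1351). The splitting field is K = Q(√1351). Since 1351 is squarefree and > 1, it is not a perfect square, so x^2 - 1351 is irreducible over Q and [Q(√1351) : Q] = 2. Hence [K : Q] = 2.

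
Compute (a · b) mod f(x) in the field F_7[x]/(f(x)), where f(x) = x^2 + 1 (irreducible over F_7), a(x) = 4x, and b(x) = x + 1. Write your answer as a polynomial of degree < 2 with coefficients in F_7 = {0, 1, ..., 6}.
a · b ≡ 4x + 3 (mod f(x))

Multiply in F_7[x]: a(x)·b(x) = (4x)·(x + 1) = 4x^2 + 4x. This has degree ≥ 2, so divide by f(x) over F_7: 4x^2 + 4x = (4)·(x^2 + 1) + (4x + 3). Hence a·b ≡ 4x + 3 (mod f). (F_7[x]/(f) is a field with 7^2 = 49 elements since f is irreducible of degree 2.)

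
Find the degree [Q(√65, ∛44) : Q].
[Q(√65, ∛44) : Q] = 6

Let L = Q(√65, ∛44). Since Q(√65) ⊂ L and [Q(√65):Q] = 2, the tower law gives 2 | [L:Q]. Likewise Q(∛44) ⊂ L with [Q(∛44):Q] = 3 (because 44 is not a perfect cube), so 3 | [L:Q]. As gcd(2,3) = 1, [L:Q] is divisible by 6. Conversely L is generated over Q by √65 and ∛44, so [L:Q] ≤ 2·3 = 6. Therefore [Q(√65, ∛44) : Q] = 6.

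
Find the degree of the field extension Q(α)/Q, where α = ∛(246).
[Q(α):Q] = 3

The minimal polynomial of α is x^3 - 246, irreducible over Q since 246 is not a perfect cube (so x^3 - 246 has no rational root). Hence [Q(α):Q] = deg(m_α) = 3.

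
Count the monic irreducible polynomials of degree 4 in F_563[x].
There are 25117257498 monic irreducible polynomials of degree 4 over F_563

Each element of F_{563^4} that lies in no proper subfield is a root of exactly one monic irreducible of degree 4 over F_563, and each such polynomial has 4 distinct roots in F_{563^4}. By Möbius inversion the count is N_563(4) = (1/4) Σ_{d|4} μ(4/d) · 563^d = (1/4)(μ(4)·563^1 + μ(2)·563^2 + μ(1)·563^4) = 100469029992/4 = 25117257498.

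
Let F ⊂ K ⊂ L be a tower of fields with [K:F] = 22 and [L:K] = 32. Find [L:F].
[L:F] = 704

The tower law says that for any tower of field extensions F ⊂ K ⊂ L with finite degrees, [L:F] = [L:K] · [K:F]. Here this gives [L:F] = 32 · 22 = 704.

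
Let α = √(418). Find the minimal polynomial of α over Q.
m_α(x) = x^2 - 418

α satisfies α^2 - 418 = 0, so x^2 - 418 annihilates α. Since d = 418 is squarefree and ≠ 1, it is not a perfect square in Q, so x^2 - 418 has no rational root and is therefore irreducible over Q (a degree-2 polynomial over a field is irreducible iff it has no root). Hence m_α(x) = x^2 - 418.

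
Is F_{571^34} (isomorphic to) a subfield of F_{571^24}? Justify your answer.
No: F_{571^34} is not a subfield of F_{571^24}

F_{p^m} embeds in F_{p^n} iff m | n. Here 34 ∤ 24 (since 24 = 0·34 + 24 with remainder 24 ≠ 0), so F_{571^34} is not a subfield of F_{571^24}. Equivalently: if it were, the tower law would give 34 = [F_{571^34}:F_571] dividing [F_{571^24}:F_571] = 24, contradiction.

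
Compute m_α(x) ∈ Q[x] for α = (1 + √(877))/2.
m_α(x) = x^2 - x - 219

From 2α - 1 = √(877), squaring gives (2α - 1)^2 = 877, i.e. 4α^2 - 4α + 1 = 877, so α^2 - α + (1 - 877)/4 = 0. Since 877 ≡ 1 (mod 4), (1 - 877)/4 = -219 ∈ Z. The polynomial x^2 - x - 219 has discriminant 1 - 4·(-219) = 877, which is not a perfect square in Q (d = 877 is squarefree and ≠ 1), so x^2 - x - 219 is irreducible over Q. It is the minimal polynomial of α.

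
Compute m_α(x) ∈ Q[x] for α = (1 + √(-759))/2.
m_α(x) = x^2 - x + 190

From 2α - 1 = √(-759), squaring gives (2α - 1)^2 = -759, i.e. 4α^2 - 4α + 1 = -759, so α^2 - α + (1 + 759)/4 = 0. Since -759 ≡ 1 (mod 4), (1 + 759)/4 = 190 ∈ Z. The polynomial x^2 - x + 190 has discriminant 1 - 4·(190) = -759, which is not a perfect square in Q (d = -759 is squarefree and ≠ 1), so x^2 - x + 190 is irreducible over Q. It is the minimal polynomial of α.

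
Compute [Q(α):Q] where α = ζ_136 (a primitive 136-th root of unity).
[Q(α):Q] = 64

The minimal polynomial of ζ_136 over Q is the 136-th cyclotomic polynomial Φ_136(x), which is irreducible over Q and has degree φ(136) = 64. Hence [Q(α):Q] = φ(136) = 64.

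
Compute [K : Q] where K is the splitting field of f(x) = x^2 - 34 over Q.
[K : Q] = 2

f(x) = x^2 - 34 factors as (x - √34)(x + √34). The splitting field is K = Q(√34). Since 34 is squarefree and > 1, it is not a perfect square, so x^2 - 34 is irreducible over Q and [Q(√34) : Q] = 2. Hence [K : Q] = 2.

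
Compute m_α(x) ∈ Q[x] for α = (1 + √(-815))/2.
m_α(x) = x^2 - x + 204

From 2α - 1 = √(-815), squaring gives (2α - 1)^2 = -815, i.e. 4α^2 - 4α + 1 = -815, so α^2 - α + (1 + 815)/4 = 0. Since -815 ≡ 1 (mod 4), (1 + 815)/4 = 204 ∈ Z. The polynomial x^2 - x + 204 has discriminant 1 - 4·(204) = -815, which is not a perfect square in Q (d = -815 is squarefree and ≠ 1), so x^2 - x + 204 is irreducible over Q. It is the minimal polynomial of α.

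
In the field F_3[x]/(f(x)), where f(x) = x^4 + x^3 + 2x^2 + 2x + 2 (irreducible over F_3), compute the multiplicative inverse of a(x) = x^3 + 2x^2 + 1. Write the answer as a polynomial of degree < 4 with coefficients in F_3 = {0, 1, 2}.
a(x)^(-1) ≡ 2x^3 + x^2 + x + 2 (mod f(x))

Since f is irreducible over F_3, F_3[x]/(f) is a field and a(x) ≠ 0 has an inverse. Apply the extended Euclidean algorithm to f(x) and a(x) in F_3[x]: f(x) = (x + 2)·a(x) + (x^2 + x);  a(x) = (x + 1)·(x^2 + x) + (2x + 1);  (x^2 + x) = (2x + 1)·(2x + 1) + (2). The last nonzero remainder is the constant 2 = gcd(f, a) in F_3. Back-substituting through the division chain expresses 2 = s(x)·a(x) + t(x)·f(x) with s(x) ≡ x^3 + 2x^2 + 2x + 1 (mod f), so (x^3 + 2x^2 + 2x + 1)·a(x) ≡ 2 (mod f). Multiplying by 2^(-1) ≡ 2 in F_3 gives a(x)^(-1) ≡ 2·(x^3 + 2x^2 + 2x + 1) ≡ 2x^3 + x^2 + x + 2 (mod f). Check: (x^3 + 2x^2 + 1)·(2x^3 + x^2 + x + 2) = 2x^6 + 2x^5 + 2x^2 + x + 2 ≡ 1 (mod x^4 + x^3 + 2x^2 + 2x + 2).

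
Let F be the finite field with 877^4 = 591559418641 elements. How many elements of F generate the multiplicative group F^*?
There are φ(591559418640) = 155231797248 primitive elements

F_q^* is cyclic of order q - 1 = 591559418640. A cyclic group of order m has exactly φ(m) generators. Here m = 591559418640 = 2^4 · 3 · 5 · 73 · 439 · 76913, so the number of primitive elements is φ(591559418640) = 155231797248.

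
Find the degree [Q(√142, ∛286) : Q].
[Q(√142, ∛286) : Q] = 6

Let L = Q(√142, ∛286). Since Q(√142) ⊂ L and [Q(√142):Q] = 2, the tower law gives 2 | [L:Q]. Likewise Q(∛286) ⊂ L with [Q(∛286):Q] = 3 (because 286 is not a perfect cube), so 3 | [L:Q]. As gcd(2,3) = 1, [L:Q] is divisible by 6. Conversely L is generated over Q by √142 and ∛286, so [L:Q] ≤ 2·3 = 6. Therefore [Q(√142, ∛286) : Q] = 6.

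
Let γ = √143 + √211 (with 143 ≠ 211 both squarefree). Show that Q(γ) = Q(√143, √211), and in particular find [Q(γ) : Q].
[Q(γ) : Q] = 4 (equivalently, Q(γ) = Q(√143, √211))

Obviously Q(γ) ⊆ Q(√143, √211), and [Q(√143, √211):Q] = 4 (since 143, 211 are distinct squarefree integers > 1 with 30173 not a perfect square). To show equality we compute the minimal polynomial of γ. From γ = √143 + √211: γ^2 = 143 + 2√(30173) + 211 = 354 + 2√(30173), so γ^2 - 354 = 2√(30173); squaring, (γ^2 - 354)^2 = 4·30173, i.e. γ^4 - 708γ^2 + 125316 - 120692 = 0, i.e. γ^4 - 708γ^2 + 4624 = 0. So γ is a root of x^4 - 708x^2 + 4624. This polynomial is irreducible over Q: it has no rational root (each ±√143 ± √211 is irrational), and any factorization into two quadratics over Q would force √(30173) ∈ Q (pairing opposite roots) or √143, √211 ∈ Q (other pairings), all impossible. Hence [Q(γ):Q] = 4 = [Q(√143, √211):Q], so Q(γ) = Q(√143, √211).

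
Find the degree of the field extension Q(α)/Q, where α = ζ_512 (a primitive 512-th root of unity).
[Q(α):Q] = 256

The minimal polynomial of ζ_512 over Q is the 512-th cyclotomic polynomial Φ_512(x), which is irreducible over Q and has degree φ(512) = 256. Hence [Q(α):Q] = φ(512) = 256.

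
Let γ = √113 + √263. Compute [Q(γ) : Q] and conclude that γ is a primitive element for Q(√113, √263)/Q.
[Q(γ) : Q] = 4 (equivalently, Q(γ) = Q(√113, √263))

Obviously Q(γ) ⊆ Q(√113, √263), and [Q(√113, √263):Q] = 4 (since 113, 263 are distinct squarefree integers > 1 with 29719 not a perfect square). To show equality we compute the minimal polynomial of γ. From γ = √113 + √263: γ^2 = 113 + 2√(29719) + 263 = 376 + 2√(29719), so γ^2 - 376 = 2√(29719); squaring, (γ^2 - 376)^2 = 4·29719, i.e. γ^4 - 752γ^2 + 141376 - 118876 = 0, i.e. γ^4 - 752γ^2 + 22500 = 0. So γ is a root of x^4 - 752x^2 + 22500. This polynomial is irreducible over Q: it has no rational root (each ±√113 ± √263 is irrational), and any factorization into two quadratics over Q would force √(29719) ∈ Q (pairing opposite roots) or √113, √263 ∈ Q (other pairings), all impossible. Hence [Q(γ):Q] = 4 = [Q(√113, √263):Q], so Q(γ) = Q(√113, √263).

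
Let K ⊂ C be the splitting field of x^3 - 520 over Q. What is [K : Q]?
[K : Q] = 6

The roots of x^3 - 520 are ∛520, ω∛520, ω^2∛520 where ω = e^(2πi/3) is a primitive cube root of unity, so K = Q(∛520, ω). Now [Q(∛520):Q] = 3 (since 520 is not a perfect cube, x^3 - 520 is irreducible) and [Q(ω):Q] = 2. Both 2 and 3 divide [K:Q], and [K:Q] ≤ 3·2 = 6, so [K:Q] = 6. (Equivalently: Q(∛520) ⊂ R but ω ∉ R, so [K : Q(∛520)] = 2.)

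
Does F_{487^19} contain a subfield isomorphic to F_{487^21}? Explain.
No: F_{487^21} is not a subfield of F_{487^19}

F_{p^m} embeds in F_{p^n} iff m | n. Here 21 ∤ 19 (since 19 = 0·21 + 19 with remainder 19 ≠ 0), so F_{487^21} is not a subfield of F_{487^19}. Equivalently: if it were, the tower law would give 21 = [F_{487^21}:F_487] dividing [F_{487^19}:F_487] = 19, contradiction.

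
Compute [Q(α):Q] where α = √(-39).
[Q(α):Q] = 2

[Q(α):Q] equals the degree of the minimal polynomial of α. Here α^2 = -39 and x^2 + 39 is irreducible (d = -39 is squarefree, ≠ 1, hence not a square), so deg(m_α) = 2. Thus [Q(α):Q] = 2.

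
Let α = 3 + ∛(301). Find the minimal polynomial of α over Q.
m_α(x) = x^3 - 9x^2 + 27x - 328

Set β = α - 3 = ∛(301), so β^3 = 301. Then (α - 3)^3 - 301 = 0, i.e. α is a root of g(x) = (x - 3)^3 - 301 = x^3 - 9x^2 + 27x - 328. Since g(x) = h(x - 3) where h(x) = x^3 - 301, and h is irreducible over Q (because 301 is not a perfect cube, so h has no rational root, and a monic cubic with no rational root is irreducible), g is also irreducible (irreducibility is preserved under the substitution x → x - 3). Hence m_α(x) = x^3 - 9x^2 + 27x - 328.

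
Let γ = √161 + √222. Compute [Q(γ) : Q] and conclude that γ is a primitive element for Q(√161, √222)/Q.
[Q(γ) : Q] = 4 (equivalently, Q(γ) = Q(√161, √222))

Obviously Q(γ) ⊆ Q(√161, √222), and [Q(√161, √222):Q] = 4 (since 161, 222 are distinct squarefree integers > 1 with 35742 not a perfect square). To show equality we compute the minimal polynomial of γ. From γ = √161 + √222: γ^2 = 161 + 2√(35742) + 222 = 383 + 2√(35742), so γ^2 - 383 = 2√(35742); squaring, (γ^2 - 383)^2 = 4·35742, i.e. γ^4 - 766γ^2 + 146689 - 142968 = 0, i.e. γ^4 - 766γ^2 + 3721 = 0. So γ is a root of x^4 - 766x^2 + 3721. This polynomial is irreducible over Q: it has no rational root (each ±√161 ± √222 is irrational), and any factorization into two quadratics over Q would force √(35742) ∈ Q (pairing opposite roots) or √161, √222 ∈ Q (other pairings), all impossible. Hence [Q(γ):Q] = 4 = [Q(√161, √222):Q], so Q(γ) = Q(√161, √222).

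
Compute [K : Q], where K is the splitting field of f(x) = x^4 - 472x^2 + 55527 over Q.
[K : Q] = 4

Solving the quadratic in x^2: x^2 = (472 ± √(472^2 - 4·55527))/2 = (472 ± √676)/2 = (472 ± 26)/2, giving x^2 = 223 or x^2 = 249. So f(x) = (x^2 - 223)(x^2 - 249) and the roots of f are ±√223, ±√249. Hence the splitting field is K = Q(√223, √249). Since 223 and 249 are distinct squarefree integers > 1, their product 55527 is not a perfect square, so √249 ∉ Q(√223). By the tower law [K:Q] = [Q(√223,√249):Q(√223)] · [Q(√223):Q] = 2 · 2 = 4.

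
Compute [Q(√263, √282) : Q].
[Q(√263, √282) : Q] = 4

[Q(√263):Q] = 2 (min poly x^2 - 263, irreducible since 263 is squarefree > 1). For the top step, suppose √282 ∈ Q(√263), say √282 = c + d√263 with c, d ∈ Q. Squaring: 282 = c^2 + 263d^2 + 2cd√263. Since √263 ∉ Q this forces 2cd = 0. If d = 0 then √282 = c ∈ Q, contradicting 282 squarefree > 1. If c = 0 then 282 = 263d^2, so 263·282 = (263d)^2 is a perfect square in Q — but 263·282 = 74166 is not a perfect square (since 263 and 282 are distinct squarefree integers). Contradiction. Hence √282 ∉ Q(√263), so x^2 - 282 stays irreducible over Q(√263) and [Q(√263, √282) : Q(√263)] = 2. By the tower law, [Q(√263, √282) : Q] = 2 · 2 = 4.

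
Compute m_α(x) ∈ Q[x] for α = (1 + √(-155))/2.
m_α(x) = x^2 - x + 39

From 2α - 1 = √(-155), squaring gives (2α - 1)^2 = -155, i.e. 4α^2 - 4α + 1 = -155, so α^2 - α + (1 + 155)/4 = 0. Since -155 ≡ 1 (mod 4), (1 + 155)/4 = 39 ∈ Z. The polynomial x^2 - x + 39 has discriminant 1 - 4·(39) = -155, which is not a perfect square in Q (d = -155 is squarefree and ≠ 1), so x^2 - x + 39 is irreducible over Q. It is the minimal polynomial of α.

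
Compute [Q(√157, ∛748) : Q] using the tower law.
[Q(√157, ∛748) : Q] = 6

Let L = Q(√157, ∛748). Since Q(√157) ⊂ L and [Q(√157):Q] = 2, the tower law gives 2 | [L:Q]. Likewise Q(∛748) ⊂ L with [Q(∛748):Q] = 3 (because 748 is not a perfect cube), so 3 | [L:Q]. As gcd(2,3) = 1, [L:Q] is divisible by 6. Conversely L is generated over Q by √157 and ∛748, so [L:Q] ≤ 2·3 = 6. Therefore [Q(√157, ∛748) : Q] = 6.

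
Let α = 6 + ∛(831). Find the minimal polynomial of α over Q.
m_α(x) = x^3 - 18x^2 + 108x - 1047

Set β = α - 6 = ∛(831), so β^3 = 831. Then (α - 6)^3 - 831 = 0, i.e. α is a root of g(x) = (x - 6)^3 - 831 = x^3 - 18x^2 + 108x - 1047. Since g(x) = h(x - 6) where h(x) = x^3 - 831, and h is irreducible over Q (because 831 is not a perfect cube, so h has no rational root, and a monic cubic with no rational root is irreducible), g is also irreducible (irreducibility is preserved under the substitution x → x - 6). Hence m_α(x) = x^3 - 18x^2 + 108x - 1047.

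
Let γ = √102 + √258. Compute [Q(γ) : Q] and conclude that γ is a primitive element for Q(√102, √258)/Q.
[Q(γ) : Q] = 4 (equivalently, Q(γ) = Q(√102, √258))

Obviously Q(γ) ⊆ Q(√102, √258), and [Q(√102, √258):Q] = 4 (since 102, 258 are distinct squarefree integers > 1 with 26316 not a perfect square). To show equality we compute the minimal polynomial of γ. From γ = √102 + √258: γ^2 = 102 + 2√(26316) + 258 = 360 + 2√(26316), so γ^2 - 360 = 2√(26316); squaring, (γ^2 - 360)^2 = 4·26316, i.e. γ^4 - 720γ^2 + 129600 - 105264 = 0, i.e. γ^4 - 720γ^2 + 24336 = 0. So γ is a root of x^4 - 720x^2 + 24336. This polynomial is irreducible over Q: it has no rational root (each ±√102 ± √258 is irrational), and any factorization into two quadratics over Q would force √(26316) ∈ Q (pairing opposite roots) or √102, √258 ∈ Q (other pairings), all impossible. Hence [Q(γ):Q] = 4 = [Q(√102, √258):Q], so Q(γ) = Q(√102, √258).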